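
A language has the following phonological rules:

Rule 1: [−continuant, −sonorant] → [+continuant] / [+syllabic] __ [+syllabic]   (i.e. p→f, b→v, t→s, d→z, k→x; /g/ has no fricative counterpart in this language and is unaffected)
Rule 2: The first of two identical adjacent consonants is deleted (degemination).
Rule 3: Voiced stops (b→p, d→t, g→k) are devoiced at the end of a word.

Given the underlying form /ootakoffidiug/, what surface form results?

oosaxofiziuk

Rule 1 (intervocalic spirantization): /t/ is a stop between vowels /o/ and /a/, so it spirantizes to the fricative [s]. /k/ is a stop between vowels /a/ and /o/, so it spirantizes to the fricative [x]. /d/ is a stop between vowels /i/ and /i/, so it spirantizes to the fricative [z]. /ootakoffidiug/ → oosaxoffiziug.
Rule 2 (degemination): /ff/ is a geminate; the first /f/ deletes. /oosaxoffiziug/ → oosaxofiziug.
Rule 3 (final devoicing): /g/ is a voiced stop in word-final position, so it devoices to [k]. /oosaxofiziug/ → oosaxofiziuk.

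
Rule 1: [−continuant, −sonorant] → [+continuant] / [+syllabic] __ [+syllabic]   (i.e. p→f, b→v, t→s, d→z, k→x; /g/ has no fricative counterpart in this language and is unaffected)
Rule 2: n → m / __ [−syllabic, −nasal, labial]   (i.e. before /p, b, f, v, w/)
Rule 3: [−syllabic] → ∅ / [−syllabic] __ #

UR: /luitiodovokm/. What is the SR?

Rule 1 (intervocalic spirantization): /t/ is a stop between vowels /i/ and /i/, so it spirantizes to the fricative [s]. /d/ is a stop between vowels /o/ and /o/, so it spirantizes to the fricative [z]. /luitiodovokm/ → luisiozovokm.
Rule 2 (nasal place assimilation): no segment meets the environment; /luisiozovokm/ is unchanged.
Rule 3 (final cluster simplification): /m/ is the second consonant of a word-final cluster /km/, so it deletes. /luisiozovokm/ → luisiozovok.

luisiozovok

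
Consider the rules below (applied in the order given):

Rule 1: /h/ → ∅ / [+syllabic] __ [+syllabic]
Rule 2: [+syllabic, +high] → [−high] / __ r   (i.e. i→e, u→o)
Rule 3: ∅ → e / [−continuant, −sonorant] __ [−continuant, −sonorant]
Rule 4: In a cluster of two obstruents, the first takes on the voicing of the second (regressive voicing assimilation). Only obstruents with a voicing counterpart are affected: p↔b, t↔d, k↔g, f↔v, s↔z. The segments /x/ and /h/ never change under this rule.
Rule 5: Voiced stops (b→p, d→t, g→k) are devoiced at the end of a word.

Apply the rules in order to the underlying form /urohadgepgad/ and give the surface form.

Rule 1 (intervocalic h-deletion): /h/ occurs between vowels /o/ and /a/, so it deletes. /urohadgepgad/ → uroadgepgad.
Rule 2 (pre-rhotic lowering): /u/ is a high vowel immediately before /r/, so it lowers to [o]. /uroadgepgad/ → oroadgepgad.
Rule 3 (stop-cluster e-epenthesis): /d/ and /g/ form a stop–stop cluster, so [e] is inserted between them. /p/ and /g/ form a stop–stop cluster, so [e] is inserted between them. /oroadgepgad/ → oroadegepegad.
Rule 4 (regressive voicing assimilation): no segment meets the environment; /oroadegepegad/ is unchanged.
Rule 5 (final devoicing): /d/ is a voiced stop in word-final position, so it devoices to [t]. /oroadegepegad/ → oroadegepegat.

oroadegepegat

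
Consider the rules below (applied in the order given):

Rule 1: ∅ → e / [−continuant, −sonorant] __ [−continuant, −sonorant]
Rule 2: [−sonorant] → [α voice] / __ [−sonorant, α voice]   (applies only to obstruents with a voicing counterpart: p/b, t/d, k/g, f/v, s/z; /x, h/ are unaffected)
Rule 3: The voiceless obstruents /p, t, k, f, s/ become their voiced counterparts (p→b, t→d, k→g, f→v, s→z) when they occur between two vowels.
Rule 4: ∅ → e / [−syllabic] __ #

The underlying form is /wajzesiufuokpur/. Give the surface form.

wajzeziuvuogebure

Rule 1 (stop-cluster e-epenthesis): /k/ and /p/ form a stop–stop cluster, so [e] is inserted between them. /wajzesiufuokpur/ → wajzesiufuokepur.
Rule 2 (regressive voicing assimilation): no segment meets the environment; /wajzesiufuokepur/ is unchanged.
Rule 3 (intervocalic voicing): /s/ is a voiceless obstruent between vowels /e/ and /i/, so it voices to [z]. /f/ is a voiceless obstruent between vowels /u/ and /u/, so it voices to [v]. /k/ is a voiceless obstruent between vowels /o/ and /e/, so it voices to [g]. /p/ is a voiceless obstruent between vowels /e/ and /u/, so it voices to [b]. /wajzesiufuokepur/ → wajzeziuvuogebur.
Rule 4 (final e-epenthesis): the form ends in the consonant /r/, so [e] is inserted word-finally. /wajzeziuvuogebur/ → wajzeziuvuogebure.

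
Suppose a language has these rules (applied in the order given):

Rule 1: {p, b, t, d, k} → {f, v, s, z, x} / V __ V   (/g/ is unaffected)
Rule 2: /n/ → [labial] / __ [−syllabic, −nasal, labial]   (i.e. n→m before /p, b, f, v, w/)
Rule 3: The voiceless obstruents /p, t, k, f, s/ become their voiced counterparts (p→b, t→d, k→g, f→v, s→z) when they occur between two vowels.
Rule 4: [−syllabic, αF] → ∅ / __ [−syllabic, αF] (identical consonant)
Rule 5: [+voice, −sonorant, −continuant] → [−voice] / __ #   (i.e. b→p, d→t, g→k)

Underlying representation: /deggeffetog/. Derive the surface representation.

Rule 1 (intervocalic spirantization): /t/ is a stop between vowels /e/ and /o/, so it spirantizes to the fricative [s]. /deggeffetog/ → deggeffesog.
Rule 2 (nasal place assimilation): no segment meets the environment; /deggeffesog/ is unchanged.
Rule 3 (intervocalic voicing): /s/ is a voiceless obstruent between vowels /e/ and /o/, so it voices to [z]. /deggeffesog/ → deggeffezog.
Rule 4 (degemination): /gg/ is a geminate; the first /g/ deletes. /ff/ is a geminate; the first /f/ deletes. /deggeffezog/ → degefezog.
Rule 5 (final devoicing): /g/ is a voiced stop in word-final position, so it devoices to [k]. /degefezog/ → degefezok.

degefezok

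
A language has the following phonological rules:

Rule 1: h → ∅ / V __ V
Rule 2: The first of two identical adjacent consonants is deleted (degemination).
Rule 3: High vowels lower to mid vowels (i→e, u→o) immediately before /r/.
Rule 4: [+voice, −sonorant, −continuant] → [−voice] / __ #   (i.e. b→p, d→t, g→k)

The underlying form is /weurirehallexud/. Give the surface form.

Rule 1 (intervocalic h-deletion): /h/ occurs between vowels /e/ and /a/, so it deletes. /weurirehallexud/ → weurireallexud.
Rule 2 (degemination): /ll/ is a geminate; the first /l/ deletes. /weurireallexud/ → weurirealexud.
Rule 3 (pre-rhotic lowering): /u/ is a high vowel immediately before /r/, so it lowers to [o]. /i/ is a high vowel immediately before /r/, so it lowers to [e]. /weurirealexud/ → weorerealexud.
Rule 4 (final devoicing): /d/ is a voiced stop in word-final position, so it devoices to [t]. /weorerealexud/ → weorerealexut.

weorerealexut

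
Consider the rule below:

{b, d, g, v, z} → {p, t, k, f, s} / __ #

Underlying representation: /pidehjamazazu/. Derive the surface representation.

No segment of /pidehjamazazu/ meets the structural description of the rule, so the form surfaces unchanged.

pidehjamazazu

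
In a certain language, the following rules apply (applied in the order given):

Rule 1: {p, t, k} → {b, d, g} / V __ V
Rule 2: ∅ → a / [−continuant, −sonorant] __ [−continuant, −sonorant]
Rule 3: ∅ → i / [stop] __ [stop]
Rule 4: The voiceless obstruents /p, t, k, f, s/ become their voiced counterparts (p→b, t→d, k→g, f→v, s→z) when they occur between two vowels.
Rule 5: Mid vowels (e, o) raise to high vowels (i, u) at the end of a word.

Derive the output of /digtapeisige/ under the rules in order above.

digadabeizigi

Rule 1 (intervocalic voicing): /p/ is a voiceless stop between vowels /a/ and /e/, so it voices to [b]. /digtapeisige/ → digtabeisige.
Rule 2 (stop-cluster a-epenthesis): /g/ and /t/ form a stop–stop cluster, so [a] is inserted between them. /digtabeisige/ → digatabeisige.
Rule 3 (stop-cluster i-epenthesis): no segment meets the environment; /digatabeisige/ is unchanged.
Rule 4 (intervocalic voicing): /t/ is a voiceless obstruent between vowels /a/ and /a/, so it voices to [d]. /s/ is a voiceless obstruent between vowels /i/ and /i/, so it voices to [z]. /digatabeisige/ → digadabeizige.
Rule 5 (final vowel raising): /e/ is a mid vowel in word-final position, so it raises to [i]. /digadabeizige/ → digadabeizigi.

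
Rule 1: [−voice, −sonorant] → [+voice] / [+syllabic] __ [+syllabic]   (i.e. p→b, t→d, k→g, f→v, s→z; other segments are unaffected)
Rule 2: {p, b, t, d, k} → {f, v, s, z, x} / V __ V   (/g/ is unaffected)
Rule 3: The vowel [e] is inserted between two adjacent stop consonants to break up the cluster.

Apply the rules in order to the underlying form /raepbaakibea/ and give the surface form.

Rule 1 (intervocalic voicing): /k/ is a voiceless obstruent between vowels /a/ and /i/, so it voices to [g]. /raepbaakibea/ → raepbaagibea.
Rule 2 (intervocalic spirantization): /b/ is a stop between vowels /i/ and /e/, so it spirantizes to the fricative [v]. /raepbaagibea/ → raepbaagivea.
Rule 3 (stop-cluster e-epenthesis): /p/ and /b/ form a stop–stop cluster, so [e] is inserted between them. /raepbaagivea/ → raepebaagivea.

raepebaagivea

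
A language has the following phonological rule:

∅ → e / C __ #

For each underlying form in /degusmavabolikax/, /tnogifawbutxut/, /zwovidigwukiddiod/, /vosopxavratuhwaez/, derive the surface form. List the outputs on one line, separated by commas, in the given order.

/degusmavabolikax/: the form ends in the consonant /x/, so [e] is inserted word-finally. → [degusmavabolikaxe].
/tnogifawbutxut/: the form ends in the consonant /t/, so [e] is inserted word-finally. → [tnogifawbutxute].
/zwovidigwukiddiod/: the form ends in the consonant /d/, so [e] is inserted word-finally. → [zwovidigwukiddiode].
/vosopxavratuhwaez/: the form ends in the consonant /z/, so [e] is inserted word-finally. → [vosopxavratuhwaeze].

degusmavabolikaxe, tnogifawbutxute, zwovidigwukiddiode, vosopxavratuhwaeze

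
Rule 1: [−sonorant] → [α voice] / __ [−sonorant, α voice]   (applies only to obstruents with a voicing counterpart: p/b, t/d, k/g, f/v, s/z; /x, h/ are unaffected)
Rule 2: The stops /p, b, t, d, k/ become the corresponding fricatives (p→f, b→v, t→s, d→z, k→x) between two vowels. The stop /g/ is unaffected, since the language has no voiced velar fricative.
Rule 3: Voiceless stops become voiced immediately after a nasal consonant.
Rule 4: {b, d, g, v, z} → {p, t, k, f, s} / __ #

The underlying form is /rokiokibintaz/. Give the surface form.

Rule 1 (regressive voicing assimilation): no segment meets the environment; /rokiokibintaz/ is unchanged.
Rule 2 (intervocalic spirantization): /k/ is a stop between vowels /o/ and /i/, so it spirantizes to the fricative [x]. /k/ is a stop between vowels /o/ and /i/, so it spirantizes to the fricative [x]. /b/ is a stop between vowels /i/ and /i/, so it spirantizes to the fricative [v]. /rokiokibintaz/ → roxioxivintaz.
Rule 3 (post-nasal voicing): /t/ is a voiceless stop immediately after the nasal /n/, so it voices to [d]. /roxioxivintaz/ → roxioxivindaz.
Rule 4 (final devoicing): /z/ is a voiced obstruent in word-final position, so it devoices to [s]. /roxioxivindaz/ → roxioxivindas.

roxioxivindas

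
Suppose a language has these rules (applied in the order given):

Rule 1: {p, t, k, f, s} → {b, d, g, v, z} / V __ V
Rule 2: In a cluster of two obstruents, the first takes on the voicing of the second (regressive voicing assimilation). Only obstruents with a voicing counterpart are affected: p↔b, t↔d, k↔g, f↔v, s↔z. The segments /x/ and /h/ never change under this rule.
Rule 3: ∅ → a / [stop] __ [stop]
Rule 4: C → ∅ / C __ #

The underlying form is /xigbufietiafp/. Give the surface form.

xigabuviediaf

Rule 1 (intervocalic voicing): /f/ is a voiceless obstruent between vowels /u/ and /i/, so it voices to [v]. /t/ is a voiceless obstruent between vowels /e/ and /i/, so it voices to [d]. /xigbufietiafp/ → xigbuviediafp.
Rule 2 (regressive voicing assimilation): no segment meets the environment; /xigbuviediafp/ is unchanged.
Rule 3 (stop-cluster a-epenthesis): /g/ and /b/ form a stop–stop cluster, so [a] is inserted between them. /xigbuviediafp/ → xigabuviediafp.
Rule 4 (final cluster simplification): /p/ is the second consonant of a word-final cluster /fp/, so it deletes. /xigabuviediafp/ → xigabuviediaf.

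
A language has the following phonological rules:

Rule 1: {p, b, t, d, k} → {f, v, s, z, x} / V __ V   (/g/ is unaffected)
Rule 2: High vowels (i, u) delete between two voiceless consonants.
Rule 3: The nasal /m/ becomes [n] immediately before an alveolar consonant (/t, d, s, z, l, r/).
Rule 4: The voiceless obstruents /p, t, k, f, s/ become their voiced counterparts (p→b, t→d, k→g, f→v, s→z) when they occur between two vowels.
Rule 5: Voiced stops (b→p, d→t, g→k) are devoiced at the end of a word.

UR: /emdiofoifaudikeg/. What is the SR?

Rule 1 (intervocalic spirantization): /d/ is a stop between vowels /u/ and /i/, so it spirantizes to the fricative [z]. /k/ is a stop between vowels /i/ and /e/, so it spirantizes to the fricative [x]. /emdiofoifaudikeg/ → emdiofoifauzixeg.
Rule 2 (high vowel syncope): no segment meets the environment; /emdiofoifauzixeg/ is unchanged.
Rule 3 (nasal place assimilation): /m/ precedes the alveolar consonant /d/, so it assimilates in place to [n]. /emdiofoifauzixeg/ → endiofoifauzixeg.
Rule 4 (intervocalic voicing): /f/ is a voiceless obstruent between vowels /o/ and /o/, so it voices to [v]. /f/ is a voiceless obstruent between vowels /i/ and /a/, so it voices to [v]. /endiofoifauzixeg/ → endiovoivauzixeg.
Rule 5 (final devoicing): /g/ is a voiced stop in word-final position, so it devoices to [k]. /endiovoivauzixeg/ → endiovoivauzixek.

endiovoivauzixek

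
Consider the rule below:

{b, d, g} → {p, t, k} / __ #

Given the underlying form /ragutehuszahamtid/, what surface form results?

ragutehuszahamtit

/d/ is a voiced stop in word-final position, so it devoices to [t].
The other instance of /g/ does not occur in the required environment and remains unchanged.
Surface form: [ragutehuszahamtit].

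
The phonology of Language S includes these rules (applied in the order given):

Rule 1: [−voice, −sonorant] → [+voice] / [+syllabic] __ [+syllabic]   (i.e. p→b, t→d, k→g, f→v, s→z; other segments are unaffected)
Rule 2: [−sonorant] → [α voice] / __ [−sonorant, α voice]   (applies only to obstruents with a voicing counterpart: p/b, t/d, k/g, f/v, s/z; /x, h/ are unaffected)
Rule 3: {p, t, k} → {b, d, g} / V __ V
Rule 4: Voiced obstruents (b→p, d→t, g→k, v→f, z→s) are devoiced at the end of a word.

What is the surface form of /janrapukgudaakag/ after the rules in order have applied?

Rule 1 (intervocalic voicing): /p/ is a voiceless obstruent between vowels /a/ and /u/, so it voices to [b]. /k/ is a voiceless obstruent between vowels /a/ and /a/, so it voices to [g]. /janrapukgudaakag/ → janrabukgudaagag.
Rule 2 (regressive voicing assimilation): /k/ precedes the voiced obstruent /g/, so it voices to [g] by assimilation. /janrabukgudaagag/ → janrabuggudaagag.
Rule 3 (intervocalic voicing): no segment meets the environment; /janrabuggudaagag/ is unchanged.
Rule 4 (final devoicing): /g/ is a voiced obstruent in word-final position, so it devoices to [k]. /janrabuggudaagag/ → janrabuggudaagak.

janrabuggudaagak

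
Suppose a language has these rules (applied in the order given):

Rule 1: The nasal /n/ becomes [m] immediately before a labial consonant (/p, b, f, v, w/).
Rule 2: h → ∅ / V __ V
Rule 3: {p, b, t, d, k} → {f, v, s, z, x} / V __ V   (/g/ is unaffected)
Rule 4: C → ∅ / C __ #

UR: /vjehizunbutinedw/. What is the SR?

vjeizumbusined

Rule 1 (nasal place assimilation): /n/ precedes the labial consonant /b/, so it assimilates in place to [m]. /vjehizunbutinedw/ → vjehizumbutinedw.
Rule 2 (intervocalic h-deletion): /h/ occurs between vowels /e/ and /i/, so it deletes. /vjehizumbutinedw/ → vjeizumbutinedw.
Rule 3 (intervocalic spirantization): /t/ is a stop between vowels /u/ and /i/, so it spirantizes to the fricative [s]. /vjeizumbutinedw/ → vjeizumbusinedw.
Rule 4 (final cluster simplification): /w/ is the second consonant of a word-final cluster /dw/, so it deletes. /vjeizumbusinedw/ → vjeizumbusined.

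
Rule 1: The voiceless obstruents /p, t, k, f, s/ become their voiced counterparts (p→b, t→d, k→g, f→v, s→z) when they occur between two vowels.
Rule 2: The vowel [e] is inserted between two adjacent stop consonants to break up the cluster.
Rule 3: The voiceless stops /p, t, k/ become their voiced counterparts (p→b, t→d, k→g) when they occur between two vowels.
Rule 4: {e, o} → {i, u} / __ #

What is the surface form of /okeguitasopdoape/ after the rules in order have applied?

ogeguidazobedoabi

Rule 1 (intervocalic voicing): /k/ is a voiceless obstruent between vowels /o/ and /e/, so it voices to [g]. /t/ is a voiceless obstruent between vowels /i/ and /a/, so it voices to [d]. /s/ is a voiceless obstruent between vowels /a/ and /o/, so it voices to [z]. /p/ is a voiceless obstruent between vowels /a/ and /e/, so it voices to [b]. /okeguitasopdoape/ → ogeguidazopdoabe.
Rule 2 (stop-cluster e-epenthesis): /p/ and /d/ form a stop–stop cluster, so [e] is inserted between them. /ogeguidazopdoabe/ → ogeguidazopedoabe.
Rule 3 (intervocalic voicing): /p/ is a voiceless stop between vowels /o/ and /e/, so it voices to [b]. /ogeguidazopedoabe/ → ogeguidazobedoabe.
Rule 4 (final vowel raising): /e/ is a mid vowel in word-final position, so it raises to [i]. /ogeguidazobedoabe/ → ogeguidazobedoabi.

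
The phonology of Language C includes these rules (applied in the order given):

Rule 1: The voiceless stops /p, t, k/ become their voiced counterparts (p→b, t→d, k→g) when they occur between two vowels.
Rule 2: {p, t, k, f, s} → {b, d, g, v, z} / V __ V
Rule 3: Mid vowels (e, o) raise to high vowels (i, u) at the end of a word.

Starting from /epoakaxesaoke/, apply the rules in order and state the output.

eboagaxezaogi

Rule 1 (intervocalic voicing): /p/ is a voiceless stop between vowels /e/ and /o/, so it voices to [b]. /k/ is a voiceless stop between vowels /a/ and /a/, so it voices to [g]. /k/ is a voiceless stop between vowels /o/ and /e/, so it voices to [g]. /epoakaxesaoke/ → eboagaxesaoge.
Rule 2 (intervocalic voicing): /s/ is a voiceless obstruent between vowels /e/ and /a/, so it voices to [z]. /eboagaxesaoge/ → eboagaxezaoge.
Rule 3 (final vowel raising): /e/ is a mid vowel in word-final position, so it raises to [i]. /eboagaxezaoge/ → eboagaxezaogi.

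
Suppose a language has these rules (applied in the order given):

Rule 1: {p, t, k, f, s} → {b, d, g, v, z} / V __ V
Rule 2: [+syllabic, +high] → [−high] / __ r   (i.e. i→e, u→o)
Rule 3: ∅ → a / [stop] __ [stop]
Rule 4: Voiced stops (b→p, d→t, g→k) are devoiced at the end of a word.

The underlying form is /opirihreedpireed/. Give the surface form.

Rule 1 (intervocalic voicing): /p/ is a voiceless obstruent between vowels /o/ and /i/, so it voices to [b]. /opirihreedpireed/ → obirihreedpireed.
Rule 2 (pre-rhotic lowering): /i/ is a high vowel immediately before /r/, so it lowers to [e]. /i/ is a high vowel immediately before /r/, so it lowers to [e]. /obirihreedpireed/ → oberihreedpereed.
Rule 3 (stop-cluster a-epenthesis): /d/ and /p/ form a stop–stop cluster, so [a] is inserted between them. /oberihreedpereed/ → oberihreedapereed.
Rule 4 (final devoicing): /d/ is a voiced stop in word-final position, so it devoices to [t]. /oberihreedapereed/ → oberihreedapereet.

oberihreedapereet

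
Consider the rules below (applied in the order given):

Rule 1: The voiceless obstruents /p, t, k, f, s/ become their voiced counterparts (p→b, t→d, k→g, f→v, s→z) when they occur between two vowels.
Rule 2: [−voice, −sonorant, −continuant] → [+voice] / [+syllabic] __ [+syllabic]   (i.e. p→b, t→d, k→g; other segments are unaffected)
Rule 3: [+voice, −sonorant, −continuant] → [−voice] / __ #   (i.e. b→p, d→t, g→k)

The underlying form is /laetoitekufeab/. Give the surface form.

laedoideguveap

Rule 1 (intervocalic voicing): /t/ is a voiceless obstruent between vowels /e/ and /o/, so it voices to [d]. /t/ is a voiceless obstruent between vowels /i/ and /e/, so it voices to [d]. /k/ is a voiceless obstruent between vowels /e/ and /u/, so it voices to [g]. /f/ is a voiceless obstruent between vowels /u/ and /e/, so it voices to [v]. /laetoitekufeab/ → laedoideguveab.
Rule 2 (intervocalic voicing): no segment meets the environment; /laedoideguveab/ is unchanged.
Rule 3 (final devoicing): /b/ is a voiced stop in word-final position, so it devoices to [p]. /laedoideguveab/ → laedoideguveap.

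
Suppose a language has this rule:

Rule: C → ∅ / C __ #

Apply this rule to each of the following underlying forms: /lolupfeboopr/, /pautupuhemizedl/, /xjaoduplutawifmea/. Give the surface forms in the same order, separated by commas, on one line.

lolupfeboop, pautupuhemized, xjaoduplutawifmea

/lolupfeboopr/: /r/ is the second consonant of a word-final cluster /pr/, so it deletes. → [lolupfeboop].
/pautupuhemizedl/: /l/ is the second consonant of a word-final cluster /dl/, so it deletes. → [pautupuhemized].
/xjaoduplutawifmea/: the rule's environment is not met; surfaces unchanged as [xjaoduplutawifmea].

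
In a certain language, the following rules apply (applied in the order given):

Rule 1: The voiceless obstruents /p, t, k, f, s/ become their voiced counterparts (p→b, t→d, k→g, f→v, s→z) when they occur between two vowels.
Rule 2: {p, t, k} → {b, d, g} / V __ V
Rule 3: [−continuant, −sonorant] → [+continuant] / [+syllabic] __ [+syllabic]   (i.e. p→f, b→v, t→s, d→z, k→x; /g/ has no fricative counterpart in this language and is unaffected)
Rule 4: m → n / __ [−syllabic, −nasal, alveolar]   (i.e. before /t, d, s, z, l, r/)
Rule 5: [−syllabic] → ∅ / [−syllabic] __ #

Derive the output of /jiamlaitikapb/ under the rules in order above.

Rule 1 (intervocalic voicing): /t/ is a voiceless obstruent between vowels /i/ and /i/, so it voices to [d]. /k/ is a voiceless obstruent between vowels /i/ and /a/, so it voices to [g]. /jiamlaitikapb/ → jiamlaidigapb.
Rule 2 (intervocalic voicing): no segment meets the environment; /jiamlaidigapb/ is unchanged.
Rule 3 (intervocalic spirantization): /d/ is a stop between vowels /i/ and /i/, so it spirantizes to the fricative [z]. /jiamlaidigapb/ → jiamlaizigapb.
Rule 4 (nasal place assimilation): /m/ precedes the alveolar consonant /l/, so it assimilates in place to [n]. /jiamlaizigapb/ → jianlaizigapb.
Rule 5 (final cluster simplification): /b/ is the second consonant of a word-final cluster /pb/, so it deletes. /jianlaizigapb/ → jianlaizigap.

jianlaizigap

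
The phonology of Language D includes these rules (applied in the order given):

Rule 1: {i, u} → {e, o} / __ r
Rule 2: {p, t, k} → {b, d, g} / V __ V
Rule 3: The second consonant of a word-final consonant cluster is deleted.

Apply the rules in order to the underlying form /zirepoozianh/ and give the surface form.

Rule 1 (pre-rhotic lowering): /i/ is a high vowel immediately before /r/, so it lowers to [e]. /zirepoozianh/ → zerepoozianh.
Rule 2 (intervocalic voicing): /p/ is a voiceless stop between vowels /e/ and /o/, so it voices to [b]. /zerepoozianh/ → zereboozianh.
Rule 3 (final cluster simplification): /h/ is the second consonant of a word-final cluster /nh/, so it deletes. /zereboozianh/ → zereboozian.

zereboozian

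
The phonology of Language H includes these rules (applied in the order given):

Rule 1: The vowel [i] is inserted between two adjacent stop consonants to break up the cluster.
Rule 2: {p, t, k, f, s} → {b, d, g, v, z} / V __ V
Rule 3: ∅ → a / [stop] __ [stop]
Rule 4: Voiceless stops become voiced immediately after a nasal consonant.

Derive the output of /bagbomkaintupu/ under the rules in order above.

bagibomgaindubu

Rule 1 (stop-cluster i-epenthesis): /g/ and /b/ form a stop–stop cluster, so [i] is inserted between them. /bagbomkaintupu/ → bagibomkaintupu.
Rule 2 (intervocalic voicing): /p/ is a voiceless obstruent between vowels /u/ and /u/, so it voices to [b]. /bagibomkaintupu/ → bagibomkaintubu.
Rule 3 (stop-cluster a-epenthesis): no segment meets the environment; /bagibomkaintubu/ is unchanged.
Rule 4 (post-nasal voicing): /k/ is a voiceless stop immediately after the nasal /m/, so it voices to [g]. /t/ is a voiceless stop immediately after the nasal /n/, so it voices to [d]. /bagibomkaintubu/ → bagibomgaindubu.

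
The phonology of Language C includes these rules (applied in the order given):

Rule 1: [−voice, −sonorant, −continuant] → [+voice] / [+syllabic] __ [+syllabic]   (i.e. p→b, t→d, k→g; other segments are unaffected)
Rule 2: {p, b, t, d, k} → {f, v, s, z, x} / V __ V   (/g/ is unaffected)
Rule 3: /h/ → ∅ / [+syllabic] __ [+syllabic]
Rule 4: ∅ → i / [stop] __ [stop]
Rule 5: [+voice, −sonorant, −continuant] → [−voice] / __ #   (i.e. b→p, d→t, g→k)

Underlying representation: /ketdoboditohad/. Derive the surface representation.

ketidovozizoat

Rule 1 (intervocalic voicing): /t/ is a voiceless stop between vowels /i/ and /o/, so it voices to [d]. /ketdoboditohad/ → ketdobodidohad.
Rule 2 (intervocalic spirantization): /b/ is a stop between vowels /o/ and /o/, so it spirantizes to the fricative [v]. /d/ is a stop between vowels /o/ and /i/, so it spirantizes to the fricative [z]. /d/ is a stop between vowels /i/ and /o/, so it spirantizes to the fricative [z]. /ketdobodidohad/ → ketdovozizohad.
Rule 3 (intervocalic h-deletion): /h/ occurs between vowels /o/ and /a/, so it deletes. /ketdovozizohad/ → ketdovozizoad.
Rule 4 (stop-cluster i-epenthesis): /t/ and /d/ form a stop–stop cluster, so [i] is inserted between them. /ketdovozizoad/ → ketidovozizoad.
Rule 5 (final devoicing): /d/ is a voiced stop in word-final position, so it devoices to [t]. /ketidovozizoad/ → ketidovozizoat.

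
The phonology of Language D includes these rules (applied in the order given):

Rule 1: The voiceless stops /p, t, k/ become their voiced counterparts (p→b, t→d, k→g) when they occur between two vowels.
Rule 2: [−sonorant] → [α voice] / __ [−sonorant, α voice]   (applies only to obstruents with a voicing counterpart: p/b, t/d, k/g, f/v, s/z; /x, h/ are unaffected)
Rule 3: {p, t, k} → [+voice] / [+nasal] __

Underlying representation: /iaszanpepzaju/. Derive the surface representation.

Rule 1 (intervocalic voicing): no segment meets the environment; /iaszanpepzaju/ is unchanged.
Rule 2 (regressive voicing assimilation): /s/ precedes the voiced obstruent /z/, so it voices to [z] by assimilation. /p/ precedes the voiced obstruent /z/, so it voices to [b] by assimilation. /iaszanpepzaju/ → iazzanpebzaju.
Rule 3 (post-nasal voicing): /p/ is a voiceless stop immediately after the nasal /n/, so it voices to [b]. /iazzanpebzaju/ → iazzanbebzaju.

iazzanbebzaju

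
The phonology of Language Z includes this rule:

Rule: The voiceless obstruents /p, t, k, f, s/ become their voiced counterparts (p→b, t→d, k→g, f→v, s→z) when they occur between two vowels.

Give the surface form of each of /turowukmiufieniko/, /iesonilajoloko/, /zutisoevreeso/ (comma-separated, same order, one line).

/turowukmiufieniko/: /f/ is a voiceless obstruent between vowels /u/ and /i/, so it voices to [v]. /k/ is a voiceless obstruent between vowels /i/ and /o/, so it voices to [g]. → [turowukmiuvienigo].
/iesonilajoloko/: /s/ is a voiceless obstruent between vowels /e/ and /o/, so it voices to [z]. /k/ is a voiceless obstruent between vowels /o/ and /o/, so it voices to [g]. → [iezonilajologo].
/zutisoevreeso/: /t/ is a voiceless obstruent between vowels /u/ and /i/, so it voices to [d]. /s/ is a voiceless obstruent between vowels /i/ and /o/, so it voices to [z]. /s/ is a voiceless obstruent between vowels /e/ and /o/, so it voices to [z]. → [zudizoevreezo].

turowukmiuvienigo, iezonilajologo, zudizoevreezo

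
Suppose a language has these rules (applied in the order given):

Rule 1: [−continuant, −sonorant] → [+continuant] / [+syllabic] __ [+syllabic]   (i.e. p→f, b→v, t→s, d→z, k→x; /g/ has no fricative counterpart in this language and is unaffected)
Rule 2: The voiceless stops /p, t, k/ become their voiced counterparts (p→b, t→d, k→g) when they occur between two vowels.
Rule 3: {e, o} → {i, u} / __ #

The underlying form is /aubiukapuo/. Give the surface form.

auviuxafuu

Rule 1 (intervocalic spirantization): /b/ is a stop between vowels /u/ and /i/, so it spirantizes to the fricative [v]. /k/ is a stop between vowels /u/ and /a/, so it spirantizes to the fricative [x]. /p/ is a stop between vowels /a/ and /u/, so it spirantizes to the fricative [f]. /aubiukapuo/ → auviuxafuo.
Rule 2 (intervocalic voicing): no segment meets the environment; /auviuxafuo/ is unchanged.
Rule 3 (final vowel raising): /o/ is a mid vowel in word-final position, so it raises to [u]. /auviuxafuo/ → auviuxafuu.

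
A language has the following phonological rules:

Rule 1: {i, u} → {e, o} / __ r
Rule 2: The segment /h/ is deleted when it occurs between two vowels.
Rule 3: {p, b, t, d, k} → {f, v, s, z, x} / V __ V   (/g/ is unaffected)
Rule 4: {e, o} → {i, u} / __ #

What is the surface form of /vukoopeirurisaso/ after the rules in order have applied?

vuxoofeerorisasu

Rule 1 (pre-rhotic lowering): /i/ is a high vowel immediately before /r/, so it lowers to [e]. /u/ is a high vowel immediately before /r/, so it lowers to [o]. /vukoopeirurisaso/ → vukoopeerorisaso.
Rule 2 (intervocalic h-deletion): no segment meets the environment; /vukoopeerorisaso/ is unchanged.
Rule 3 (intervocalic spirantization): /k/ is a stop between vowels /u/ and /o/, so it spirantizes to the fricative [x]. /p/ is a stop between vowels /o/ and /e/, so it spirantizes to the fricative [f]. /vukoopeerorisaso/ → vuxoofeerorisaso.
Rule 4 (final vowel raising): /o/ is a mid vowel in word-final position, so it raises to [u]. /vuxoofeerorisaso/ → vuxoofeerorisasu.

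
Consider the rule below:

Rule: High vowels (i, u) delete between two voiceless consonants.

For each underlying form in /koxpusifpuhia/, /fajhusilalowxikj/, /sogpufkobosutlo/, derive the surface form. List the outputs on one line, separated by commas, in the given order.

koxpsfphia, fajhsilalowxkj, sogpfkobostlo

/koxpusifpuhia/: /u/ is a high vowel flanked by voiceless consonants /p/ and /s/, so it deletes. /i/ is a high vowel flanked by voiceless consonants /s/ and /f/, so it deletes. /u/ is a high vowel flanked by voiceless consonants /p/ and /h/, so it deletes. → [koxpsfphia].
/fajhusilalowxikj/: /u/ is a high vowel flanked by voiceless consonants /h/ and /s/, so it deletes. /i/ is a high vowel flanked by voiceless consonants /x/ and /k/, so it deletes. → [fajhsilalowxkj].
/sogpufkobosutlo/: /u/ is a high vowel flanked by voiceless consonants /p/ and /f/, so it deletes. /u/ is a high vowel flanked by voiceless consonants /s/ and /t/, so it deletes. → [sogpfkobostlo].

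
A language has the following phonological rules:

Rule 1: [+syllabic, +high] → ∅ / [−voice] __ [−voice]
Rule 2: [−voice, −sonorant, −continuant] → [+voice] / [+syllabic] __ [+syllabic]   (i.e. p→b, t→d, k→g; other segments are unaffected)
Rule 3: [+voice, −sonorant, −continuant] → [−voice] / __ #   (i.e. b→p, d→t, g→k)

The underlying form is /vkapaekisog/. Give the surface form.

Rule 1 (high vowel syncope): /i/ is a high vowel flanked by voiceless consonants /k/ and /s/, so it deletes. /vkapaekisog/ → vkapaeksog.
Rule 2 (intervocalic voicing): /p/ is a voiceless stop between vowels /a/ and /a/, so it voices to [b]. /vkapaeksog/ → vkabaeksog.
Rule 3 (final devoicing): /g/ is a voiced stop in word-final position, so it devoices to [k]. /vkabaeksog/ → vkabaeksok.

vkabaeksok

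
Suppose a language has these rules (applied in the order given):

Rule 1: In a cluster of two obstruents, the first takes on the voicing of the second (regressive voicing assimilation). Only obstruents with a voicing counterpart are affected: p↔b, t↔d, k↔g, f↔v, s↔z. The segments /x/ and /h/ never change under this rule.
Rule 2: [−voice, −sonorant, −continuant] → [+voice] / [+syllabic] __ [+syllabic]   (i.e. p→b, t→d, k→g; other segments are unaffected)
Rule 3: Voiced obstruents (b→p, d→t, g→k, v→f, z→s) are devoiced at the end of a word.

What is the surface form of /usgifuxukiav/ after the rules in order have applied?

Rule 1 (regressive voicing assimilation): /s/ precedes the voiced obstruent /g/, so it voices to [z] by assimilation. /usgifuxukiav/ → uzgifuxukiav.
Rule 2 (intervocalic voicing): /k/ is a voiceless stop between vowels /u/ and /i/, so it voices to [g]. /uzgifuxukiav/ → uzgifuxugiav.
Rule 3 (final devoicing): /v/ is a voiced obstruent in word-final position, so it devoices to [f]. /uzgifuxugiav/ → uzgifuxugiaf.

uzgifuxugiaf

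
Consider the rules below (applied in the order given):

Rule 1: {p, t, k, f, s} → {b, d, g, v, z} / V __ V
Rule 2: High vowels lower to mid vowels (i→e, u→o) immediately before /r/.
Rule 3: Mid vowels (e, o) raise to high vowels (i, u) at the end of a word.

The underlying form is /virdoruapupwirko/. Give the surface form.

verdoruabupwerku

Rule 1 (intervocalic voicing): /p/ is a voiceless obstruent between vowels /a/ and /u/, so it voices to [b]. /virdoruapupwirko/ → virdoruabupwirko.
Rule 2 (pre-rhotic lowering): /i/ is a high vowel immediately before /r/, so it lowers to [e]. /i/ is a high vowel immediately before /r/, so it lowers to [e]. /virdoruabupwirko/ → verdoruabupwerko.
Rule 3 (final vowel raising): /o/ is a mid vowel in word-final position, so it raises to [u]. /verdoruabupwerko/ → verdoruabupwerku.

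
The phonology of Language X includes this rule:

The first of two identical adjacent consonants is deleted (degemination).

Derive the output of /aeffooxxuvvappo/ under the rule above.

aefooxuvapo

/ff/ is a geminate; the first /f/ deletes.
/xx/ is a geminate; the first /x/ deletes.
/vv/ is a geminate; the first /v/ deletes.
/pp/ is a geminate; the first /p/ deletes.
Surface form: [aefooxuvapo].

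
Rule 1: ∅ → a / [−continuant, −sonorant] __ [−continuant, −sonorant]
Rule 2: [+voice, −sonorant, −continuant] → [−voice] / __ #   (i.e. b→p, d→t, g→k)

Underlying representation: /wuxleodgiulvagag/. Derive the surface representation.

wuxleodagiulvagak

Rule 1 (stop-cluster a-epenthesis): /d/ and /g/ form a stop–stop cluster, so [a] is inserted between them. /wuxleodgiulvagag/ → wuxleodagiulvagag.
Rule 2 (final devoicing): /g/ is a voiced stop in word-final position, so it devoices to [k]. /wuxleodagiulvagag/ → wuxleodagiulvagak.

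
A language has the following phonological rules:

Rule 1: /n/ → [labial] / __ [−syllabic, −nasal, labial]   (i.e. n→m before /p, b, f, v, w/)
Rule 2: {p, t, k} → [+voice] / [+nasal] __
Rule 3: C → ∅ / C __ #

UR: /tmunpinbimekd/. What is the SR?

tmumbimbimek

Rule 1 (nasal place assimilation): /n/ precedes the labial consonant /p/, so it assimilates in place to [m]. /n/ precedes the labial consonant /b/, so it assimilates in place to [m]. /tmunpinbimekd/ → tmumpimbimekd.
Rule 2 (post-nasal voicing): /p/ is a voiceless stop immediately after the nasal /m/, so it voices to [b]. /tmumpimbimekd/ → tmumbimbimekd.
Rule 3 (final cluster simplification): /d/ is the second consonant of a word-final cluster /kd/, so it deletes. /tmumbimbimekd/ → tmumbimbimek.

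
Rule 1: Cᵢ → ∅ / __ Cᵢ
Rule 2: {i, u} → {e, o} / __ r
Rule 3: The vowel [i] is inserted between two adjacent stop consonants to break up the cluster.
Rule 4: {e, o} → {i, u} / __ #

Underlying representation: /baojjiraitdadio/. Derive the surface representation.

Rule 1 (degemination): /jj/ is a geminate; the first /j/ deletes. /baojjiraitdadio/ → baojiraitdadio.
Rule 2 (pre-rhotic lowering): /i/ is a high vowel immediately before /r/, so it lowers to [e]. /baojiraitdadio/ → baojeraitdadio.
Rule 3 (stop-cluster i-epenthesis): /t/ and /d/ form a stop–stop cluster, so [i] is inserted between them. /baojeraitdadio/ → baojeraitidadio.
Rule 4 (final vowel raising): /o/ is a mid vowel in word-final position, so it raises to [u]. /baojeraitidadio/ → baojeraitidadiu.

baojeraitidadiu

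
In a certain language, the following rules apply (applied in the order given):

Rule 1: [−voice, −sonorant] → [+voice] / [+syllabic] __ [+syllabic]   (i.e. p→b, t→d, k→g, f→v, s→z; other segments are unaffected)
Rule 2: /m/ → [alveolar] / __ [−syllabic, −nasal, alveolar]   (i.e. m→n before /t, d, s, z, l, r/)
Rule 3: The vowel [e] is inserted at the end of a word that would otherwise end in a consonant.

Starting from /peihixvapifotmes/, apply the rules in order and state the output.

peihixvabivotmese

Rule 1 (intervocalic voicing): /p/ is a voiceless obstruent between vowels /a/ and /i/, so it voices to [b]. /f/ is a voiceless obstruent between vowels /i/ and /o/, so it voices to [v]. /peihixvapifotmes/ → peihixvabivotmes.
Rule 2 (nasal place assimilation): no segment meets the environment; /peihixvabivotmes/ is unchanged.
Rule 3 (final e-epenthesis): the form ends in the consonant /s/, so [e] is inserted word-finally. /peihixvabivotmes/ → peihixvabivotmese.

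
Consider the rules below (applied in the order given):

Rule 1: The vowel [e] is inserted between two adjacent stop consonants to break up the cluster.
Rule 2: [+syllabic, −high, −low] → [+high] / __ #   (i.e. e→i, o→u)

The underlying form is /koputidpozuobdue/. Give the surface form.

koputidepozuobedui

Rule 1 (stop-cluster e-epenthesis): /d/ and /p/ form a stop–stop cluster, so [e] is inserted between them. /b/ and /d/ form a stop–stop cluster, so [e] is inserted between them. /koputidpozuobdue/ → koputidepozuobedue.
Rule 2 (final vowel raising): /e/ is a mid vowel in word-final position, so it raises to [i]. /koputidepozuobedue/ → koputidepozuobedui.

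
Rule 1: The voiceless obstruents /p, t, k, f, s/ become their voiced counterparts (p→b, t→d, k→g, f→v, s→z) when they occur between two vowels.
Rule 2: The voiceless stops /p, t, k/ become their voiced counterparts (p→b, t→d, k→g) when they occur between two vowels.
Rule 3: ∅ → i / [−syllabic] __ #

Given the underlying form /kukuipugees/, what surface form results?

Rule 1 (intervocalic voicing): /k/ is a voiceless obstruent between vowels /u/ and /u/, so it voices to [g]. /p/ is a voiceless obstruent between vowels /i/ and /u/, so it voices to [b]. /kukuipugees/ → kuguibugees.
Rule 2 (intervocalic voicing): no segment meets the environment; /kuguibugees/ is unchanged.
Rule 3 (final i-epenthesis): the form ends in the consonant /s/, so [i] is inserted word-finally. /kuguibugees/ → kuguibugeesi.

kuguibugeesi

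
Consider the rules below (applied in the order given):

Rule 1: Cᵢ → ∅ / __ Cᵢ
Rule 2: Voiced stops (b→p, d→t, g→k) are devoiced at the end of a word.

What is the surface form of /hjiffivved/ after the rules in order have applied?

hjifivet

Rule 1 (degemination): /ff/ is a geminate; the first /f/ deletes. /vv/ is a geminate; the first /v/ deletes. /hjiffivved/ → hjifived.
Rule 2 (final devoicing): /d/ is a voiced stop in word-final position, so it devoices to [t]. /hjifived/ → hjifivet.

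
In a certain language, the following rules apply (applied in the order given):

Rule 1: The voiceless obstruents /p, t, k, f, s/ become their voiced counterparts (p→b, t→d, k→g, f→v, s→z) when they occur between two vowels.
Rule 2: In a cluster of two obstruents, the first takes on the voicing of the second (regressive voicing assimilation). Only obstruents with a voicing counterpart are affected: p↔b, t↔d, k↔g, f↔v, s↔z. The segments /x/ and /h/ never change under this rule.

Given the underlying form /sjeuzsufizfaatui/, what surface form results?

Rule 1 (intervocalic voicing): /f/ is a voiceless obstruent between vowels /u/ and /i/, so it voices to [v]. /t/ is a voiceless obstruent between vowels /a/ and /u/, so it voices to [d]. /sjeuzsufizfaatui/ → sjeuzsuvizfaadui.
Rule 2 (regressive voicing assimilation): /z/ precedes the voiceless obstruent /s/, so it devoices to [s] by assimilation. /z/ precedes the voiceless obstruent /f/, so it devoices to [s] by assimilation. /sjeuzsuvizfaadui/ → sjeussuvisfaadui.

sjeussuvisfaadui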